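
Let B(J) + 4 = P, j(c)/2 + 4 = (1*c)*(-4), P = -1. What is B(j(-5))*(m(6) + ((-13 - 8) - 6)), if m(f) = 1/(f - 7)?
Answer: 140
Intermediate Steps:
m(f) = 1/(-7 + f)
j(c) = -8 - 8*c (j(c) = -8 + 2*((1*c)*(-4)) = -8 + 2*(c*(-4)) = -8 + 2*(-4*c) = -8 - 8*c)
B(J) = -5 (B(J) = -4 - 1 = -5)
B(j(-5))*(m(6) + ((-13 - 8) - 6)) = -5*(1/(-7 + 6) + ((-13 - 8) - 6)) = -5*(1/(-1) + (-21 - 6)) = -5*(-1 - 27) = -5*(-28) = 140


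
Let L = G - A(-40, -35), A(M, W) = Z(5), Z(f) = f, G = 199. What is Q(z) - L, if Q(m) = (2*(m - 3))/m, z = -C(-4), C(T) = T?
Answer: -387/2 ≈ -193.50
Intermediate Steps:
A(M, W) = 5
L = 194 (L = 199 - 1*5 = 199 - 5 = 194)
z = 4 (z = -1*(-4) = 4)
Q(m) = (-6 + 2*m)/m (Q(m) = (2*(-3 + m))/m = (-6 + 2*m)/m)
Q(z) - L = (2 - 6/4) - 1*194 = (2 - 6*¼) - 194 = (2 - 3/2) - 194 = ½ - 194 = -387/2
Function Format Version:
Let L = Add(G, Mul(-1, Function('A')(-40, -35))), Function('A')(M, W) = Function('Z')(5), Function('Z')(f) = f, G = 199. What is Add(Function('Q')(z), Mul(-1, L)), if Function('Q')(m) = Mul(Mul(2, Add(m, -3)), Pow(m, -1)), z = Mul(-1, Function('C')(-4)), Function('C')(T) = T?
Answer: Rational(-387, 2) ≈ -193.50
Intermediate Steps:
Function('A')(M, W) = 5
L = 194 (L = Add(199, Mul(-1, 5)) = Add(199, -5) = 194)
z = 4 (z = Mul(-1, -4) = 4)
Function('Q')(m) = Mul(Pow(m, -1), Add(-6, Mul(2, m))) (Function('Q')(m) = Mul(Mul(2, Add(-3, m)), Pow(m, -1)) = Mul(Add(-6, Mul(2, m)), Pow(m, -1)) = Mul(Pow(m, -1), Add(-6, Mul(2, m))))
Add(Function('Q')(z), Mul(-1, L)) = Add(Add(2, Mul(-6, Pow(4, -1))), Mul(-1, 194)) = Add(Add(2, Mul(-6, Rational(1, 4))), -194) = Add(Add(2, Rational(-3, 2)), -194) = Add(Rational(1, 2), -194) = Rational(-387, 2)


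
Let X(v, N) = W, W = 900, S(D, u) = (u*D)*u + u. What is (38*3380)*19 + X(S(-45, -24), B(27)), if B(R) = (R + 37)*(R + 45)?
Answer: 2441260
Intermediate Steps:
S(D, u) = u + D*u**2 (S(D, u) = (D*u)*u + u = D*u**2 + u = u + D*u**2)
B(R) = (37 + R)*(45 + R)
X(v, N) = 900
(38*3380)*19 + X(S(-45, -24), B(27)) = (38*3380)*19 + 900 = 128440*19 + 900 = 2440360 + 900 = 2441260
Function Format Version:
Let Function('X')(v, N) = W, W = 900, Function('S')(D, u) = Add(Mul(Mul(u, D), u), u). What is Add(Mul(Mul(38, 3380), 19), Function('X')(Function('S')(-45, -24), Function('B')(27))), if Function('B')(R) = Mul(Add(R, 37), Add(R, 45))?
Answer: 2441260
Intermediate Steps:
Function('S')(D, u) = Add(u, Mul(D, Pow(u, 2))) (Function('S')(D, u) = Add(Mul(Mul(D, u), u), u) = Add(Mul(D, Pow(u, 2)), u) = Add(u, Mul(D, Pow(u, 2))))
Function('B')(R) = Mul(Add(37, R), Add(45, R))
Function('X')(v, N) = 900
Add(Mul(Mul(38, 3380), 19), Function('X')(Function('S')(-45, -24), Function('B')(27))) = Add(Mul(Mul(38, 3380), 19), 900) = Add(Mul(128440, 19), 900) = Add(2440360, 900) = 2441260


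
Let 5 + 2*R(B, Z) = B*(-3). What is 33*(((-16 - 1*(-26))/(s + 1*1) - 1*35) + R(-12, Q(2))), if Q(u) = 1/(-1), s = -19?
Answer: -3971/6 ≈ -661.83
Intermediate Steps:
Q(u) = -1
R(B, Z) = -5/2 - 3*B/2 (R(B, Z) = -5/2 + (B*(-3))/2 = -5/2 + (-3*B)/2 = -5/2 - 3*B/2)
33*(((-16 - 1*(-26))/(s + 1*1) - 1*35) + R(-12, Q(2))) = 33*(((-16 - 1*(-26))/(-19 + 1*1) - 1*35) + (-5/2 - 3/2*(-12))) = 33*(((-16 + 26)/(-19 + 1) - 35) + (-5/2 + 18)) = 33*((10/(-18) - 35) + 31/2) = 33*((10*(-1/18) - 35) + 31/2) = 33*((-5/9 - 35) + 31/2) = 33*(-320/9 + 31/2) = 33*(-361/18) = -3971/6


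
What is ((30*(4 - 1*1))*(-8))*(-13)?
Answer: 9360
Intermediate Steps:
((30*(4 - 1*1))*(-8))*(-13) = ((30*(4 - 1))*(-8))*(-13) = ((30*3)*(-8))*(-13) = (90*(-8))*(-13) = -720*(-13) = 9360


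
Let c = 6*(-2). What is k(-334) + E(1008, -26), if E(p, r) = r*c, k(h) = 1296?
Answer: 1608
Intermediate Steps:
c = -12
E(p, r) = -12*r (E(p, r) = r*(-12) = -12*r)
k(-334) + E(1008, -26) = 1296 - 12*(-26) = 1296 + 312 = 1608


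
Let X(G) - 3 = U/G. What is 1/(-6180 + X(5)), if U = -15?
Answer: -1/6180 ≈ -0.00016181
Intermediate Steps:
X(G) = 3 - 15/G
1/(-6180 + X(5)) = 1/(-6180 + (3 - 15/5)) = 1/(-6180 + (3 - 15*⅕)) = 1/(-6180 + (3 - 3)) = 1/(-6180 + 0) = 1/(-6180) = -1/6180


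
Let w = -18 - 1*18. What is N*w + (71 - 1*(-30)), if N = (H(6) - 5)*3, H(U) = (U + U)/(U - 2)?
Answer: 317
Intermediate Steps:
w = -36 (w = -18 - 18 = -36)
H(U) = 2*U/(-2 + U) (H(U) = (2*U)/(-2 + U) = 2*U/(-2 + U))
N = -6 (N = (2*6/(-2 + 6) - 5)*3 = (2*6/4 - 5)*3 = (2*6*(¼) - 5)*3 = (3 - 5)*3 = -2*3 = -6)
N*w + (71 - 1*(-30)) = -6*(-36) + (71 - 1*(-30)) = 216 + (71 + 30) = 216 + 101 = 317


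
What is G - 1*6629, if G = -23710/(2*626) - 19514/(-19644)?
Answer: -10217303929/1537143 ≈ -6646.9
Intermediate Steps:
G = -27582982/1537143 (G = -23710/1252 - 19514*(-1/19644) = -23710*1/1252 + 9757/9822 = -11855/626 + 9757/9822 = -27582982/1537143 ≈ -17.944)
G - 1*6629 = -27582982/1537143 - 1*6629 = -27582982/1537143 - 6629 = -10217303929/1537143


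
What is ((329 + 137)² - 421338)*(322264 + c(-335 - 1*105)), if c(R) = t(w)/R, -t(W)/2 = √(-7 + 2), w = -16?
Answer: -65800508048 - 9281*I*√5/10 ≈ -6.5801e+10 - 2075.3*I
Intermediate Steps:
t(W) = -2*I*√5 (t(W) = -2*√(-7 + 2) = -2*I*√5)
c(R) = -2*I*√5/R (c(R) = (-2*I*√5)/R = -2*I*√5/R)
((329 + 137)² - 421338)*(322264 + c(-335 - 1*105)) = ((329 + 137)² - 421338)*(322264 - 2*I*√5/(-335 - 1*105)) = (466² - 421338)*(322264 - 2*I*√5/(-335 - 105)) = (217156 - 421338)*(322264 - 2*I*√5/(-440)) = -204182*(322264 - 2*I*√5*(-1/440)) = -204182*(322264 + I*√5/220) = -65800508048 - 9281*I*√5/10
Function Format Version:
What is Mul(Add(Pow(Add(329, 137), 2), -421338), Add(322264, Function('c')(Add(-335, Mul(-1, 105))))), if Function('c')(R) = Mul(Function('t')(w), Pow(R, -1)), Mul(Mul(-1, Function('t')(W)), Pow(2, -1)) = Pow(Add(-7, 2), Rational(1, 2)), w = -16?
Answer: Add(-65800508048, Mul(Rational(-9281, 10), I, Pow(5, Rational(1, 2)))) ≈ Add(-6.5801e+10, Mul(-2075.3, I))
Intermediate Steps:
Function('t')(W) = Mul(-2, I, Pow(5, Rational(1, 2))) (Function('t')(W) = Mul(-2, Pow(Add(-7, 2), Rational(1, 2))) = Mul(-2, Pow(-5, Rational(1, 2))) = Mul(-2, Mul(I, Pow(5, Rational(1, 2)))) = Mul(-2, I, Pow(5, Rational(1, 2))))
Function('c')(R) = Mul(-2, I, Pow(5, Rational(1, 2)), Pow(R, -1)) (Function('c')(R) = Mul(Mul(-2, I, Pow(5, Rational(1, 2))), Pow(R, -1)) = Mul(-2, I, Pow(5, Rational(1, 2)), Pow(R, -1)))
Mul(Add(Pow(Add(329, 137), 2), -421338), Add(322264, Function('c')(Add(-335, Mul(-1, 105))))) = Mul(Add(Pow(Add(329, 137), 2), -421338), Add(322264, Mul(-2, I, Pow(5, Rational(1, 2)), Pow(Add(-335, Mul(-1, 105)), -1)))) = Mul(Add(Pow(466, 2), -421338), Add(322264, Mul(-2, I, Pow(5, Rational(1, 2)), Pow(Add(-335, -105), -1)))) = Mul(Add(217156, -421338), Add(322264, Mul(-2, I, Pow(5, Rational(1, 2)), Pow(-440, -1)))) = Mul(-204182, Add(322264, Mul(-2, I, Pow(5, Rational(1, 2)), Rational(-1, 440)))) = Mul(-204182, Add(322264, Mul(Rational(1, 220), I, Pow(5, Rational(1, 2))))) = Add(-65800508048, Mul(Rational(-9281, 10), I, Pow(5, Rational(1, 2))))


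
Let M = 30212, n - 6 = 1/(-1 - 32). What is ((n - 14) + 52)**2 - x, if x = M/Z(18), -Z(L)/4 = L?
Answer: 5124715/2178 ≈ 2352.9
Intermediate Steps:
n = 197/33 (n = 6 + 1/(-1 - 32) = 6 + 1/(-33) = 6 - 1/33 = 197/33 ≈ 5.9697)
Z(L) = -4*L
x = -7553/18 (x = 30212/((-4*18)) = 30212/(-72) = 30212*(-1/72) = -7553/18 ≈ -419.61)
((n - 14) + 52)**2 - x = ((197/33 - 14) + 52)**2 - 1*(-7553/18) = (-265/33 + 52)**2 + 7553/18 = (1451/33)**2 + 7553/18 = 2105401/1089 + 7553/18 = 5124715/2178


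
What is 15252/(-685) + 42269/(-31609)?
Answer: -511054733/21652165 ≈ -23.603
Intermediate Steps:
15252/(-685) + 42269/(-31609) = 15252*(-1/685) + 42269*(-1/31609) = -15252/685 - 42269/31609 = -511054733/21652165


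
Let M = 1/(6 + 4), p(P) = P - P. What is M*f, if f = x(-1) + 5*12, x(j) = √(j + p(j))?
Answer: 6 + I/10 ≈ 6.0 + 0.1*I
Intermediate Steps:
p(P) = 0
x(j) = √j (x(j) = √(j + 0) = √j)
f = 60 + I (f = √(-1) + 5*12 = I + 60 = 60 + I ≈ 60.0 + 1.0*I)
M = ⅒ (M = 1/10 = ⅒ ≈ 0.10000)
M*f = (60 + I)/10 = 6 + I/10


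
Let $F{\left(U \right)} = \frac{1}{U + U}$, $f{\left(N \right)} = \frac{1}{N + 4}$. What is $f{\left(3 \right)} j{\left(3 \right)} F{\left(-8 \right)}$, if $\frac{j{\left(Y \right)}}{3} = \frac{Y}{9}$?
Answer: $- \frac{1}{112} \approx -0.0089286$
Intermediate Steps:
$f{\left(N \right)} = \frac{1}{4 + N}$
$F{\left(U \right)} = \frac{1}{2 U}$
$j{\left(Y \right)} = \frac{Y}{3}$ ($j{\left(Y \right)} = 3 \frac{Y}{9} = \frac{Y}{3}$)
$f{\left(3 \right)} j{\left(3 \right)} F{\left(-8 \right)} = \frac{\frac{1}{3} \cdot 3}{4 + 3} \frac{1}{2 \left(-8\right)} = \frac{1}{7} \cdot 1 \cdot \frac{1}{2} \left(- \frac{1}{8}\right) = \frac{1}{7} \cdot 1 \left(- \frac{1}{16}\right) = \frac{1}{7} \left(- \frac{1}{16}\right) = - \frac{1}{112}$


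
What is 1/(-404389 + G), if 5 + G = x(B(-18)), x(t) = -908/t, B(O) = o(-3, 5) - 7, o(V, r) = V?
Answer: -5/2021516 ≈ -2.4734e-6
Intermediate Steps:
B(O) = -10 (B(O) = -3 - 7 = -10)
G = 429/5 (G = -5 - 908/(-10) = -5 - 908*(-1/10) = -5 + 454/5 = 429/5 ≈ 85.800)
1/(-404389 + G) = 1/(-404389 + 429/5) = 1/(-2021516/5) = -5/2021516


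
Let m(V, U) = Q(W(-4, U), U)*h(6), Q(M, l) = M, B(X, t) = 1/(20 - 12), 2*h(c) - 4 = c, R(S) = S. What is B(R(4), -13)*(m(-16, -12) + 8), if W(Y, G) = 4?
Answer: 7/2 ≈ 3.5000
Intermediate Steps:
h(c) = 2 + c/2
B(X, t) = ⅛ (B(X, t) = 1/8 = ⅛)
m(V, U) = 20 (m(V, U) = 4*(2 + (½)*6) = 4*(2 + 3) = 4*5 = 20)
B(R(4), -13)*(m(-16, -12) + 8) = (20 + 8)/8 = (⅛)*28 = 7/2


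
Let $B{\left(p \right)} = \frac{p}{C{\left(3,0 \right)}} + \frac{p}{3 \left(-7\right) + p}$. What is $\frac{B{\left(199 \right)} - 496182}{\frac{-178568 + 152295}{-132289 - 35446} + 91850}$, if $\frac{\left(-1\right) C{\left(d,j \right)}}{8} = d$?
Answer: $- \frac{177775629680125}{32908254145128} \approx -5.4022$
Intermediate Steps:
$C{\left(d,j \right)} = - 8 d$
$B{\left(p \right)} = - \frac{p}{24} + \frac{p}{-21 + p}$ ($B{\left(p \right)} = \frac{p}{\left(-8\right) 3} + \frac{p}{3 \left(-7\right) + p} = \frac{p}{-24} + \frac{p}{-21 + p} = p \left(- \frac{1}{24}\right) + \frac{p}{-21 + p} = - \frac{p}{24} + \frac{p}{-21 + p}$)
$\frac{B{\left(199 \right)} - 496182}{\frac{-178568 + 152295}{-132289 - 35446} + 91850} = \frac{\frac{1}{24} \cdot 199 \frac{1}{-21 + 199} \left(45 - 199\right) - 496182}{\frac{-178568 + 152295}{-132289 - 35446} + 91850} = \frac{\frac{1}{24} \cdot 199 \cdot \frac{1}{178} \left(45 - 199\right) - 496182}{- \frac{26273}{-167735} + 91850} = \frac{\frac{1}{24} \cdot 199 \cdot \frac{1}{178} \left(-154\right) - 496182}{\left(-26273\right) \left(- \frac{1}{167735}\right) + 91850} = \frac{- \frac{15323}{2136} - 496182}{\frac{26273}{167735} + 91850} = - \frac{1059860075}{2136 \cdot \frac{15406486023}{167735}} = \left(- \frac{1059860075}{2136}\right) \frac{167735}{15406486023} = - \frac{177775629680125}{32908254145128}$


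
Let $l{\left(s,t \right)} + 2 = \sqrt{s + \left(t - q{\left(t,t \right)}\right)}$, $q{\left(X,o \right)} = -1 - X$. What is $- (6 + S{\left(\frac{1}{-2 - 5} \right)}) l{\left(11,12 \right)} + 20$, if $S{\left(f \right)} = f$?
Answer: $- \frac{24}{7} \approx -3.4286$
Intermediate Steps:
$l{\left(s,t \right)} = -2 + \sqrt{1 + s + 2 t}$ ($l{\left(s,t \right)} = -2 + \sqrt{s + \left(t - \left(-1 - t\right)\right)} = -2 + \sqrt{s + \left(t + \left(1 + t\right)\right)} = -2 + \sqrt{s + \left(1 + 2 t\right)} = -2 + \sqrt{1 + s + 2 t}$)
$- (6 + S{\left(\frac{1}{-2 - 5} \right)}) l{\left(11,12 \right)} + 20 = - (6 + \frac{1}{-2 - 5}) \left(-2 + \sqrt{1 + 11 + 2 \cdot 12}\right) + 20 = - (6 + \frac{1}{-2 - 5}) \left(-2 + \sqrt{1 + 11 + 24}\right) + 20 = - (6 + \frac{1}{-2 - 5}) \left(-2 + \sqrt{36}\right) + 20 = - (6 + \frac{1}{-7}) \left(-2 + 6\right) + 20 = - (6 - \frac{1}{7}) 4 + 20 = \left(-1\right) \frac{41}{7} \cdot 4 + 20 = \left(- \frac{41}{7}\right) 4 + 20 = - \frac{164}{7} + 20 = - \frac{24}{7}$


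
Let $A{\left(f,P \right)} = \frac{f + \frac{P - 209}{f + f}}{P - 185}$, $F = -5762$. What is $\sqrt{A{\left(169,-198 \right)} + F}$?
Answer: $\frac{i \sqrt{571413527858}}{9958} \approx 75.911 i$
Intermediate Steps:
$A{\left(f,P \right)} = \frac{f + \frac{-209 + P}{2 f}}{-185 + P}$
$\sqrt{A{\left(169,-198 \right)} + F} = \sqrt{\frac{-209 - 198 + 2 \cdot 169^{2}}{2 \cdot 169 \left(-185 - 198\right)} - 5762} = \sqrt{\frac{1}{2} \cdot \frac{1}{169} \frac{1}{-383} \left(-209 - 198 + 2 \cdot 28561\right) - 5762} = \sqrt{\frac{1}{2} \cdot \frac{1}{169} \left(- \frac{1}{383}\right) \left(-209 - 198 + 57122\right) - 5762} = \sqrt{\frac{1}{2} \cdot \frac{1}{169} \left(- \frac{1}{383}\right) 56715 - 5762} = \sqrt{- \frac{56715}{129454} - 5762} = \sqrt{- \frac{745970663}{129454}} = \frac{i \sqrt{571413527858}}{9958}$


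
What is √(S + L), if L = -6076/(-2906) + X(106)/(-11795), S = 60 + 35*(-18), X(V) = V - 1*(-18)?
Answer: 6*I*√4633525168060670/17138135 ≈ 23.831*I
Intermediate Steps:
X(V) = 18 + V (X(V) = V + 18 = 18 + V)
S = -570 (S = 60 - 630 = -570)
L = 35653038/17138135 (L = -6076/(-2906) + (18 + 106)/(-11795) = -6076*(-1/2906) + 124*(-1/11795) = 3038/1453 - 124/11795 = 35653038/17138135 ≈ 2.0803)
√(S + L) = √(-570 + 35653038/17138135) = √(-9733083912/17138135) = 6*I*√4633525168060670/17138135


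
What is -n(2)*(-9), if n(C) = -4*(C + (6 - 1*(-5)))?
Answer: -468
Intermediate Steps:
n(C) = -44 - 4*C (n(C) = -4*(C + (6 + 5)) = -4*(C + 11) = -4*(11 + C) = -44 - 4*C)
-n(2)*(-9) = -(-44 - 4*2)*(-9) = -(-44 - 8)*(-9) = -1*(-52)*(-9) = 52*(-9) = -468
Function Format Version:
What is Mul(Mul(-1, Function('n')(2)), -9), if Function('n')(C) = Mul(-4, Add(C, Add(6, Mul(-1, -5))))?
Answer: -468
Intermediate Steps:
Function('n')(C) = Add(-44, Mul(-4, C)) (Function('n')(C) = Mul(-4, Add(C, Add(6, 5))) = Mul(-4, Add(C, 11)) = Mul(-4, Add(11, C)) = Add(-44, Mul(-4, C)))
Mul(Mul(-1, Function('n')(2)), -9) = Mul(Mul(-1, Add(-44, Mul(-4, 2))), -9) = Mul(Mul(-1, Add(-44, -8)), -9) = Mul(Mul(-1, -52), -9) = Mul(52, -9) = -468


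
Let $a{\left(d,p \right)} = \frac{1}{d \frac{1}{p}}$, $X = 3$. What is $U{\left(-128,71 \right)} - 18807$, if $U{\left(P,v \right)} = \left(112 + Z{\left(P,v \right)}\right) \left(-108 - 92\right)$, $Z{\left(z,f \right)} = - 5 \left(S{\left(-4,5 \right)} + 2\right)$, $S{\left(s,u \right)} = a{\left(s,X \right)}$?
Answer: $-39957$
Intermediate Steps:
$a{\left(d,p \right)} = \frac{p}{d}$
$S{\left(s,u \right)} = \frac{3}{s}$
$Z{\left(z,f \right)} = - \frac{25}{4}$ ($Z{\left(z,f \right)} = - 5 \left(\frac{3}{-4} + 2\right) = - 5 \left(3 \left(- \frac{1}{4}\right) + 2\right) = - 5 \left(- \frac{3}{4} + 2\right) = \left(-5\right) \frac{5}{4} = - \frac{25}{4}$)
$U{\left(P,v \right)} = -21150$ ($U{\left(P,v \right)} = \left(112 - \frac{25}{4}\right) \left(-108 - 92\right) = \frac{423}{4} \left(-200\right) = -21150$)
$U{\left(-128,71 \right)} - 18807 = -21150 - 18807 = -39957$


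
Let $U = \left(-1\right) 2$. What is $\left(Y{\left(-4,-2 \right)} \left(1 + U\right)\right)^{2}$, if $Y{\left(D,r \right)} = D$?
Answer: $16$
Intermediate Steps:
$U = -2$
$\left(Y{\left(-4,-2 \right)} \left(1 + U\right)\right)^{2} = \left(- 4 \left(1 - 2\right)\right)^{2} = \left(\left(-4\right) \left(-1\right)\right)^{2} = 4^{2} = 16$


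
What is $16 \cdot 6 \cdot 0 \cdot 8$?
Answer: $0$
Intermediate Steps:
$16 \cdot 6 \cdot 0 \cdot 8 = 96 \cdot 0 = 0$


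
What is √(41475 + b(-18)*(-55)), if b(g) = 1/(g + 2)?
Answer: √663655/4 ≈ 203.66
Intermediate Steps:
b(g) = 1/(2 + g)
√(41475 + b(-18)*(-55)) = √(41475 - 55/(2 - 18)) = √(41475 - 55/(-16)) = √(41475 - 1/16*(-55)) = √(41475 + 55/16) = √(663655/16) = √663655/4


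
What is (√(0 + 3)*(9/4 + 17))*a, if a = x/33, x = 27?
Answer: 63*√3/4 ≈ 27.280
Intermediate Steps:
a = 9/11 (a = 27/33 = 27*(1/33) = 9/11 ≈ 0.81818)
(√(0 + 3)*(9/4 + 17))*a = (√(0 + 3)*(9/4 + 17))*(9/11) = (√3*(9*(¼) + 17))*(9/11) = (√3*(9/4 + 17))*(9/11) = (√3*(77/4))*(9/11) = (77*√3/4)*(9/11) = 63*√3/4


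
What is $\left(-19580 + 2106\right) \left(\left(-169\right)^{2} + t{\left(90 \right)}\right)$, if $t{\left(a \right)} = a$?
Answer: $-500647574$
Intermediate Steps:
$\left(-19580 + 2106\right) \left(\left(-169\right)^{2} + t{\left(90 \right)}\right) = \left(-19580 + 2106\right) \left(\left(-169\right)^{2} + 90\right) = - 17474 \left(28561 + 90\right) = \left(-17474\right) 28651 = -500647574$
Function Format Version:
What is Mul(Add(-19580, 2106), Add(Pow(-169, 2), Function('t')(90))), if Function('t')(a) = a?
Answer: -500647574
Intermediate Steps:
Mul(Add(-19580, 2106), Add(Pow(-169, 2), Function('t')(90))) = Mul(Add(-19580, 2106), Add(Pow(-169, 2), 90)) = Mul(-17474, Add(28561, 90)) = Mul(-17474, 28651) = -500647574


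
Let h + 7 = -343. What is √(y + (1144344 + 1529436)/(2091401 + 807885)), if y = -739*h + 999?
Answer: √545645178995535671/1449643 ≈ 509.56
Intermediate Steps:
h = -350 (h = -7 - 343 = -350)
y = 259649 (y = -739*(-350) + 999 = 258650 + 999 = 259649)
√(y + (1144344 + 1529436)/(2091401 + 807885)) = √(259649 + (1144344 + 1529436)/(2091401 + 807885)) = √(259649 + 2673780/2899286) = √(259649 + 2673780*(1/2899286)) = √(259649 + 1336890/1449643) = √(376399692197/1449643) = √545645178995535671/1449643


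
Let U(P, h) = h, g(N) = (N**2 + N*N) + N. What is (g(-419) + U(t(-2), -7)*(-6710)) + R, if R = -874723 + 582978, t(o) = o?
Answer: 105928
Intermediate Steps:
g(N) = N + 2*N**2 (g(N) = (N**2 + N**2) + N = 2*N**2 + N = N + 2*N**2)
R = -291745
(g(-419) + U(t(-2), -7)*(-6710)) + R = (-419*(1 + 2*(-419)) - 7*(-6710)) - 291745 = (-419*(1 - 838) + 46970) - 291745 = (-419*(-837) + 46970) - 291745 = (350703 + 46970) - 291745 = 397673 - 291745 = 105928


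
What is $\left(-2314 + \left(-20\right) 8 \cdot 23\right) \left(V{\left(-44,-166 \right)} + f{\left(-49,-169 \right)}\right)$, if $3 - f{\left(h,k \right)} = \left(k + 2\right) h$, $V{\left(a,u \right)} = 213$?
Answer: $47754198$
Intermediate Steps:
$f{\left(h,k \right)} = 3 - h \left(2 + k\right)$ ($f{\left(h,k \right)} = 3 - \left(k + 2\right) h = 3 - \left(2 + k\right) h = 3 - h \left(2 + k\right)$)
$\left(-2314 + \left(-20\right) 8 \cdot 23\right) \left(V{\left(-44,-166 \right)} + f{\left(-49,-169 \right)}\right) = \left(-2314 + \left(-20\right) 8 \cdot 23\right) \left(213 - \left(-101 + 8281\right)\right) = \left(-2314 - 3680\right) \left(213 + \left(3 + 98 - 8281\right)\right) = \left(-2314 - 3680\right) \left(213 - 8180\right) = \left(-5994\right) \left(-7967\right) = 47754198$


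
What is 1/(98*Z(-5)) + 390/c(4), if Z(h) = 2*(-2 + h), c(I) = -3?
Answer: -178361/1372 ≈ -130.00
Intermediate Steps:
Z(h) = -4 + 2*h
1/(98*Z(-5)) + 390/c(4) = 1/(98*(-4 + 2*(-5))) + 390/(-3) = 1/(98*(-4 - 10)) + 390*(-⅓) = (1/98)/(-14) - 130 = (1/98)*(-1/14) - 130 = -1/1372 - 130 = -178361/1372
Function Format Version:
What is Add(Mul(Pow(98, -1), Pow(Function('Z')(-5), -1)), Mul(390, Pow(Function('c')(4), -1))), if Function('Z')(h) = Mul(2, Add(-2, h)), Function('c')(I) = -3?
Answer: Rational(-178361, 1372) ≈ -130.00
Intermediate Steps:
Function('Z')(h) = Add(-4, Mul(2, h))
Add(Mul(Pow(98, -1), Pow(Function('Z')(-5), -1)), Mul(390, Pow(Function('c')(4), -1))) = Add(Mul(Pow(98, -1), Pow(Add(-4, Mul(2, -5)), -1)), Mul(390, Pow(-3, -1))) = Add(Mul(Rational(1, 98), Pow(Add(-4, -10), -1)), Mul(390, Rational(-1, 3))) = Add(Mul(Rational(1, 98), Pow(-14, -1)), -130) = Add(Mul(Rational(1, 98), Rational(-1, 14)), -130) = Add(Rational(-1, 1372), -130) = Rational(-178361, 1372)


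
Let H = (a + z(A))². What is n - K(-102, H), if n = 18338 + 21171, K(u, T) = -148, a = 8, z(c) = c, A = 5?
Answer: 39657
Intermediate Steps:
H = 169 (H = (8 + 5)² = 13² = 169)
n = 39509
n - K(-102, H) = 39509 - 1*(-148) = 39509 + 148 = 39657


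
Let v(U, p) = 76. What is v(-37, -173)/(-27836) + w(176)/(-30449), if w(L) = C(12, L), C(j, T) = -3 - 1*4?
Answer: -529818/211894591 ≈ -0.0025004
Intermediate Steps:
C(j, T) = -7 (C(j, T) = -3 - 4 = -7)
w(L) = -7
v(-37, -173)/(-27836) + w(176)/(-30449) = 76/(-27836) - 7/(-30449) = 76*(-1/27836) - 7*(-1/30449) = -19/6959 + 7/30449 = -529818/211894591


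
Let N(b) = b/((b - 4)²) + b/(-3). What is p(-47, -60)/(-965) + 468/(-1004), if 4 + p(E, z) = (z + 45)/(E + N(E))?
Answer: -1826951962/3950284435 ≈ -0.46249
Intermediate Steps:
N(b) = -b/3 + b/(-4 + b)² (N(b) = b/((-4 + b)²) + b*(-⅓) = b/(-4 + b)² - b/3 = -b/3 + b/(-4 + b)²)
p(E, z) = -4 + (45 + z)/(2*E/3 + E/(-4 + E)²) (p(E, z) = -4 + (z + 45)/(E + (-E/3 + E/(-4 + E)²)) = -4 + (45 + z)/(2*E/3 + E/(-4 + E)²))
p(-47, -60)/(-965) + 468/(-1004) = ((-12*(-47) + 3*(-4 - 47)²*(45 - 60 - 4*(-47)) + 4*(-47)*(-4 - 47)²)/((-47)*(3 + 2*(-4 - 47)²)))/(-965) + 468/(-1004) = -(564 + 3*(-51)²*(45 - 60 + 188) + 4*(-47)*(-51)²)/(47*(3 + 2*(-51)²))*(-1/965) + 468*(-1/1004) = -(564 + 3*2601*173 + 4*(-47)*2601)/(47*(3 + 2*2601))*(-1/965) - 117/251 = -(564 + 1349919 - 488988)/(47*(3 + 5202))*(-1/965) - 117/251 = -1/47*861495/5205*(-1/965) - 117/251 = -1/47*1/5205*861495*(-1/965) - 117/251 = -57433/16309*(-1/965) - 117/251 = 57433/15738185 - 117/251 = -1826951962/3950284435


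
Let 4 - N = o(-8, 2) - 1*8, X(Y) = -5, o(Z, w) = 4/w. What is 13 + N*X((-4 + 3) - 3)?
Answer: -37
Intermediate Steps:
N = 10 (N = 4 - (4/2 - 1*8) = 4 - (4*(½) - 8) = 4 - (2 - 8) = 4 - 1*(-6) = 4 + 6 = 10)
13 + N*X((-4 + 3) - 3) = 13 + 10*(-5) = 13 - 50 = -37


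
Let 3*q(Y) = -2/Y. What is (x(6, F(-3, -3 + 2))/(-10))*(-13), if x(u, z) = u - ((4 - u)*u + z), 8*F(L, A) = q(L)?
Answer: 8411/360 ≈ 23.364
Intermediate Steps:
q(Y) = -2/(3*Y) (q(Y) = (-2/Y)/3 = -2/(3*Y))
F(L, A) = -1/(12*L) (F(L, A) = (-2/(3*L))/8 = -1/(12*L))
x(u, z) = u - z - u*(4 - u) (x(u, z) = u - (u*(4 - u) + z) = u - (z + u*(4 - u)) = u + (-z - u*(4 - u)) = u - z - u*(4 - u))
(x(6, F(-3, -3 + 2))/(-10))*(-13) = ((6**2 - (-1)/(12*(-3)) - 3*6)/(-10))*(-13) = ((36 - (-1)*(-1)/(12*3) - 18)*(-1/10))*(-13) = ((36 - 1*1/36 - 18)*(-1/10))*(-13) = ((36 - 1/36 - 18)*(-1/10))*(-13) = ((647/36)*(-1/10))*(-13) = -647/360*(-13) = 8411/360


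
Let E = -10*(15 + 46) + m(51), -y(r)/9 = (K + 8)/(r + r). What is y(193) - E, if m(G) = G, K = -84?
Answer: 108229/193 ≈ 560.77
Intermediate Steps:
y(r) = 342/r (y(r) = -9*(-84 + 8)/(r + r) = -(-684)/(2*r) = -(-684)*1/(2*r) = -(-342)/r = 342/r)
E = -559 (E = -10*(15 + 46) + 51 = -10*61 + 51 = -610 + 51 = -559)
y(193) - E = 342/193 - 1*(-559) = 342*(1/193) + 559 = 342/193 + 559 = 108229/193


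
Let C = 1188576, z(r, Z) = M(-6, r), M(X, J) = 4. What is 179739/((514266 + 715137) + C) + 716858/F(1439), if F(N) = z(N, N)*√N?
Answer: 59913/805993 + 358429*√1439/2878 ≈ 4724.4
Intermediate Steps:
z(r, Z) = 4
F(N) = 4*√N
179739/((514266 + 715137) + C) + 716858/F(1439) = 179739/((514266 + 715137) + 1188576) + 716858/((4*√1439)) = 179739/(1229403 + 1188576) + 716858*(√1439/5756) = 179739/2417979 + 358429*√1439/2878 = 179739*(1/2417979) + 358429*√1439/2878 = 59913/805993 + 358429*√1439/2878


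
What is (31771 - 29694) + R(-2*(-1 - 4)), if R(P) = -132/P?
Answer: 10319/5 ≈ 2063.8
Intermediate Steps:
(31771 - 29694) + R(-2*(-1 - 4)) = (31771 - 29694) - 132*(-1/(2*(-1 - 4))) = 2077 - 132/((-2*(-5))) = 2077 - 132/10 = 2077 - 132*1/10 = 2077 - 66/5 = 10319/5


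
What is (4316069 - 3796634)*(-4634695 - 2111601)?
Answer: -3504262262760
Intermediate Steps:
(4316069 - 3796634)*(-4634695 - 2111601) = 519435*(-6746296) = -3504262262760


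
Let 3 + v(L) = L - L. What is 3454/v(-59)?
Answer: -3454/3 ≈ -1151.3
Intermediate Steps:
v(L) = -3 (v(L) = -3 + (L - L) = -3 + 0 = -3)
3454/v(-59) = 3454/(-3) = 3454*(-1/3) = -3454/3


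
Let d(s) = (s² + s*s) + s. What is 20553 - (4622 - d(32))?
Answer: 18011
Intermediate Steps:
d(s) = s + 2*s² (d(s) = (s² + s²) + s = 2*s² + s = s + 2*s²)
20553 - (4622 - d(32)) = 20553 - (4622 - 32*(1 + 2*32)) = 20553 - (4622 - 32*(1 + 64)) = 20553 - (4622 - 32*65) = 20553 - (4622 - 1*2080) = 20553 - (4622 - 2080) = 20553 - 1*2542 = 20553 - 2542 = 18011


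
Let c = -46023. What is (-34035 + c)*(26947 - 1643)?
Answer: -2025787632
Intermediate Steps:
(-34035 + c)*(26947 - 1643) = (-34035 - 46023)*(26947 - 1643) = -80058*25304 = -2025787632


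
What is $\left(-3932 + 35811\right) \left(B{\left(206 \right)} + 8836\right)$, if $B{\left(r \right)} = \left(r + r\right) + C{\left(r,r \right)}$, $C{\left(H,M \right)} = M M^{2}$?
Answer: $278975169256$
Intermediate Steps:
$C{\left(H,M \right)} = M^{3}$
$B{\left(r \right)} = r^{3} + 2 r$ ($B{\left(r \right)} = \left(r + r\right) + r^{3} = 2 r + r^{3} = r^{3} + 2 r$)
$\left(-3932 + 35811\right) \left(B{\left(206 \right)} + 8836\right) = \left(-3932 + 35811\right) \left(206 \left(2 + 206^{2}\right) + 8836\right) = 31879 \left(206 \left(2 + 42436\right) + 8836\right) = 31879 \left(206 \cdot 42438 + 8836\right) = 31879 \left(8742228 + 8836\right) = 31879 \cdot 8751064 = 278975169256$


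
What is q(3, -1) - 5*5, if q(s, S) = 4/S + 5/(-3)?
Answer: -92/3 ≈ -30.667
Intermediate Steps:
q(s, S) = -5/3 + 4/S (q(s, S) = 4/S + 5*(-1/3) = 4/S - 5/3 = -5/3 + 4/S)
q(3, -1) - 5*5 = (-5/3 + 4/(-1)) - 5*5 = (-5/3 + 4*(-1)) - 25 = (-5/3 - 4) - 25 = -17/3 - 25 = -92/3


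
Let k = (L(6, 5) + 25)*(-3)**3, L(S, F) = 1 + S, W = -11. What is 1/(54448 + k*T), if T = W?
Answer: 1/63952 ≈ 1.5637e-5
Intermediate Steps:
T = -11
k = -864 (k = ((1 + 6) + 25)*(-3)**3 = (7 + 25)*(-27) = 32*(-27) = -864)
1/(54448 + k*T) = 1/(54448 - 864*(-11)) = 1/(54448 + 9504) = 1/63952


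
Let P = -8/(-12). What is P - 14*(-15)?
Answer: 632/3 ≈ 210.67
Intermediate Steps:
P = ⅔ (P = -8*(-1/12) = ⅔ ≈ 0.66667)
P - 14*(-15) = ⅔ - 14*(-15) = ⅔ + 210 = 632/3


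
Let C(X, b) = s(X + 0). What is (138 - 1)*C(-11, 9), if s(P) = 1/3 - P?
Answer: 4658/3 ≈ 1552.7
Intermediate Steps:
s(P) = 1/3 - P
C(X, b) = 1/3 - X (C(X, b) = 1/3 - (X + 0) = 1/3 - X)
(138 - 1)*C(-11, 9) = (138 - 1)*(1/3 - 1*(-11)) = 137*(1/3 + 11) = 137*(34/3) = 4658/3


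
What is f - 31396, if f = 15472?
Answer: -15924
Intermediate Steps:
f - 31396 = 15472 - 31396 = -15924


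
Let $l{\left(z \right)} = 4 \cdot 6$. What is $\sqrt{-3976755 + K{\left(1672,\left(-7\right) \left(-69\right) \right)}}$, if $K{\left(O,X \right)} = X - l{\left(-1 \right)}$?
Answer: $2 i \sqrt{994074} \approx 1994.1 i$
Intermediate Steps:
$l{\left(z \right)} = 24$
$K{\left(O,X \right)} = -24 + X$ ($K{\left(O,X \right)} = X - 24 = -24 + X$)
$\sqrt{-3976755 + K{\left(1672,\left(-7\right) \left(-69\right) \right)}} = \sqrt{-3976755 - -459} = \sqrt{-3976755 + \left(-24 + 483\right)} = \sqrt{-3976755 + 459} = \sqrt{-3976296} = 2 i \sqrt{994074}$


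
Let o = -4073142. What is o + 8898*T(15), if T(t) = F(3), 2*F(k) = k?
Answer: -4059795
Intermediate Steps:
F(k) = k/2
T(t) = 3/2 (T(t) = (½)*3 = 3/2)
o + 8898*T(15) = -4073142 + 8898*(3/2) = -4073142 + 13347 = -4059795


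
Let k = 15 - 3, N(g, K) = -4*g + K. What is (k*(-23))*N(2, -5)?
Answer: 3588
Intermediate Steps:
N(g, K) = K - 4*g
k = 12
(k*(-23))*N(2, -5) = (12*(-23))*(-5 - 4*2) = -276*(-5 - 8) = -276*(-13) = 3588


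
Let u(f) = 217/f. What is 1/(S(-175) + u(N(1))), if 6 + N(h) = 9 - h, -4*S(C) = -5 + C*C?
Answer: -2/15093 ≈ -0.00013251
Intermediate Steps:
S(C) = 5/4 - C²/4 (S(C) = -(-5 + C*C)/4 = -(-5 + C²)/4 = 5/4 - C²/4)
N(h) = 3 - h (N(h) = -6 + (9 - h) = 3 - h)
1/(S(-175) + u(N(1))) = 1/((5/4 - ¼*(-175)²) + 217/(3 - 1*1)) = 1/((5/4 - ¼*30625) + 217/(3 - 1)) = 1/((5/4 - 30625/4) + 217/2) = 1/(-7655 + 217*(½)) = 1/(-7655 + 217/2) = 1/(-15093/2) = -2/15093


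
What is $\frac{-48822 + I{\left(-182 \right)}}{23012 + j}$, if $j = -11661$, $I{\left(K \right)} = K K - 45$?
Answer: $- \frac{15743}{11351} \approx -1.3869$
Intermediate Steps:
$I{\left(K \right)} = -45 + K^{2}$ ($I{\left(K \right)} = K^{2} - 45 = -45 + K^{2}$)
$\frac{-48822 + I{\left(-182 \right)}}{23012 + j} = \frac{-48822 - \left(45 - \left(-182\right)^{2}\right)}{23012 - 11661} = \frac{-48822 + \left(-45 + 33124\right)}{11351} = \left(-48822 + 33079\right) \frac{1}{11351} = \left(-15743\right) \frac{1}{11351} = - \frac{15743}{11351}$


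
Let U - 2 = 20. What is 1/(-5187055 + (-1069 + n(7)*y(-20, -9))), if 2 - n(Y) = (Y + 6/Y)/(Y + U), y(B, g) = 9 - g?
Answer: -203/1053182854 ≈ -1.9275e-7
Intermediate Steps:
U = 22 (U = 2 + 20 = 22)
n(Y) = 2 - (Y + 6/Y)/(22 + Y) (n(Y) = 2 - (Y + 6/Y)/(Y + 22) = 2 - (Y + 6/Y)/(22 + Y))
1/(-5187055 + (-1069 + n(7)*y(-20, -9))) = 1/(-5187055 + (-1069 + ((-6 + 7² + 44*7)/(7*(22 + 7)))*(9 - 1*(-9)))) = 1/(-5187055 + (-1069 + ((⅐)*(-6 + 49 + 308)/29)*(9 + 9))) = 1/(-5187055 + (-1069 + ((⅐)*(1/29)*351)*18)) = 1/(-5187055 + (-1069 + (351/203)*18)) = 1/(-5187055 + (-1069 + 6318/203)) = 1/(-5187055 - 210689/203) = 1/(-1053182854/203) = -203/1053182854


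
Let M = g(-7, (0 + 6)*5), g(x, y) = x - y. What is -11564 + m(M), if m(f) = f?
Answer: -11601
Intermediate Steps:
M = -37 (M = -7 - (0 + 6)*5 = -7 - 6*5 = -7 - 1*30 = -7 - 30 = -37)
-11564 + m(M) = -11564 - 37 = -11601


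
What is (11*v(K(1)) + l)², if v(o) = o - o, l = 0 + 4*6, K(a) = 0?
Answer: 576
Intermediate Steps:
l = 24 (l = 0 + 24 = 24)
v(o) = 0
(11*v(K(1)) + l)² = (11*0 + 24)² = (0 + 24)² = 24² = 576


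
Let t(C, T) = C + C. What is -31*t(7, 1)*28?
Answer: -12152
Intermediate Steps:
t(C, T) = 2*C
-31*t(7, 1)*28 = -62*7*28 = -31*14*28 = -434*28 = -12152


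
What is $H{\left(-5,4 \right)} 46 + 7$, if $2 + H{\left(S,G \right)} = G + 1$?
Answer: $145$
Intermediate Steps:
$H{\left(S,G \right)} = -1 + G$ ($H{\left(S,G \right)} = -2 + \left(G + 1\right) = -2 + \left(1 + G\right) = -1 + G$)
$H{\left(-5,4 \right)} 46 + 7 = \left(-1 + 4\right) 46 + 7 = 3 \cdot 46 + 7 = 138 + 7 = 145$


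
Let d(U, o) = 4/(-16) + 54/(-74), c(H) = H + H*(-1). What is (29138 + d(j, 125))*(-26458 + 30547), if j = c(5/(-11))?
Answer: 17632908831/148 ≈ 1.1914e+8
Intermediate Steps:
c(H) = 0 (c(H) = H - H = 0)
j = 0
d(U, o) = -145/148 (d(U, o) = 4*(-1/16) + 54*(-1/74) = -¼ - 27/37 = -145/148)
(29138 + d(j, 125))*(-26458 + 30547) = (29138 - 145/148)*(-26458 + 30547) = (4312279/148)*4089 = 17632908831/148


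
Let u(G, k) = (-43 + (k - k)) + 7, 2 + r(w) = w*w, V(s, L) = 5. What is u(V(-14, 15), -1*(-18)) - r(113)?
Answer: -12803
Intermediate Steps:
r(w) = -2 + w**2 (r(w) = -2 + w*w = -2 + w**2)
u(G, k) = -36 (u(G, k) = (-43 + 0) + 7 = -43 + 7 = -36)
u(V(-14, 15), -1*(-18)) - r(113) = -36 - (-2 + 113**2) = -36 - (-2 + 12769) = -36 - 1*12767 = -36 - 12767 = -12803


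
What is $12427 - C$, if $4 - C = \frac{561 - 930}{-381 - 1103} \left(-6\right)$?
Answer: $\frac{9216759}{742} \approx 12422.0$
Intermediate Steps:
$C = \frac{4075}{742}$ ($C = 4 - \frac{561 - 930}{-381 - 1103} \left(-6\right) = 4 - - \frac{369}{-1484} \left(-6\right) = 4 - \left(-369\right) \left(- \frac{1}{1484}\right) \left(-6\right) = 4 - \frac{369}{1484} \left(-6\right) = 4 - - \frac{1107}{742} = 4 + \frac{1107}{742} = \frac{4075}{742} \approx 5.4919$)
$12427 - C = 12427 - \frac{4075}{742} = \frac{9216759}{742}$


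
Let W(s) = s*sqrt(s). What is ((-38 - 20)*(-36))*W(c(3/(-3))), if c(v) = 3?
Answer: 6264*sqrt(3) ≈ 10850.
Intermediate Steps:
W(s) = s**(3/2)
((-38 - 20)*(-36))*W(c(3/(-3))) = ((-38 - 20)*(-36))*3**(3/2) = (-58*(-36))*(3*sqrt(3)) = 2088*(3*sqrt(3)) = 6264*sqrt(3)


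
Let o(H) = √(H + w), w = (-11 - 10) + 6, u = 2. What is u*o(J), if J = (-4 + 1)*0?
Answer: 2*I*√15 ≈ 7.746*I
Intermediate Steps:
J = 0 (J = -3*0 = 0)
w = -15 (w = -21 + 6 = -15)
o(H) = √(-15 + H) (o(H) = √(H - 15) = √(-15 + H))
u*o(J) = 2*√(-15 + 0) = 2*√(-15) = 2*(I*√15) = 2*I*√15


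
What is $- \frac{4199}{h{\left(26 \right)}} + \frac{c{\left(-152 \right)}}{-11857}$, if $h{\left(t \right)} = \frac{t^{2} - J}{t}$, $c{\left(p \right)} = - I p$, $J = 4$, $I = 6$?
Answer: $- \frac{647544491}{3983952} \approx -162.54$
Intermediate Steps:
$c{\left(p \right)} = - 6 p$ ($c{\left(p \right)} = \left(-1\right) 6 p = - 6 p$)
$h{\left(t \right)} = \frac{-4 + t^{2}}{t}$ ($h{\left(t \right)} = \frac{t^{2} - 4}{t} = \frac{-4 + t^{2}}{t}$)
$- \frac{4199}{h{\left(26 \right)}} + \frac{c{\left(-152 \right)}}{-11857} = - \frac{4199}{26 - \frac{4}{26}} + \frac{\left(-6\right) \left(-152\right)}{-11857} = - \frac{4199}{26 - \frac{2}{13}} + 912 \left(- \frac{1}{11857}\right) = - \frac{4199}{26 - \frac{2}{13}} - \frac{912}{11857} = - \frac{4199}{\frac{336}{13}} - \frac{912}{11857} = \left(-4199\right) \frac{13}{336} - \frac{912}{11857} = - \frac{54587}{336} - \frac{912}{11857} = - \frac{647544491}{3983952}$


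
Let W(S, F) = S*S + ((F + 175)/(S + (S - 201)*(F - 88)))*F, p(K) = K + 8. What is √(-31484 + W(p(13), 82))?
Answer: I*√37607153169/1101 ≈ 176.14*I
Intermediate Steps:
p(K) = 8 + K
W(S, F) = S² + F*(175 + F)/(S + (-201 + S)*(-88 + F)) (W(S, F) = S² + ((175 + F)/(S + (-201 + S)*(-88 + F)))*F = S² + F*(175 + F)/(S + (-201 + S)*(-88 + F)))
√(-31484 + W(p(13), 82)) = √(-31484 + (82² - 87*(8 + 13)³ + 175*82 + 17688*(8 + 13)² + 82*(8 + 13)³ - 201*82*(8 + 13)²)/(17688 - 201*82 - 87*(8 + 13) + 82*(8 + 13))) = √(-31484 + (6724 - 87*21³ + 14350 + 17688*21² + 82*21³ - 201*82*21²)/(17688 - 16482 - 87*21 + 82*21)) = √(-31484 + (6724 - 87*9261 + 14350 + 17688*441 + 82*9261 - 201*82*441)/(17688 - 16482 - 1827 + 1722)) = √(-31484 + (6724 - 805707 + 14350 + 7800408 + 759402 - 7268562)/1101) = √(-31484 + (1/1101)*506615) = √(-31484 + 506615/1101) = √(-34157269/1101) = I*√37607153169/1101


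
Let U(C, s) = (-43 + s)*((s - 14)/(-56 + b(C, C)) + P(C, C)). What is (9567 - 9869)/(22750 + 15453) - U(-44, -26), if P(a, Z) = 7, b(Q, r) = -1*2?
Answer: 3892853/7337 ≈ 530.58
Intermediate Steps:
b(Q, r) = -2
U(C, s) = (-43 + s)*(210/29 - s/58) (U(C, s) = (-43 + s)*((s - 14)/(-56 - 2) + 7) = (-43 + s)*((-14 + s)/(-58) + 7) = (-43 + s)*((-14 + s)*(-1/58) + 7) = (-43 + s)*((7/29 - s/58) + 7) = (-43 + s)*(210/29 - s/58))
(9567 - 9869)/(22750 + 15453) - U(-44, -26) = (9567 - 9869)/(22750 + 15453) - (-9030/29 - 1/58*(-26)² + (463/58)*(-26)) = -302/38203 - (-9030/29 - 1/58*676 - 6019/29) = -302*1/38203 - (-9030/29 - 338/29 - 6019/29) = -2/253 - 1*(-15387/29) = -2/253 + 15387/29 = 3892853/7337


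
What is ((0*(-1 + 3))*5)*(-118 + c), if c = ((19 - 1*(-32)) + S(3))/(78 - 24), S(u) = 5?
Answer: 0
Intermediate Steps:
c = 28/27 (c = ((19 - 1*(-32)) + 5)/(78 - 24) = ((19 + 32) + 5)/54 = (51 + 5)*(1/54) = 56*(1/54) = 28/27 ≈ 1.0370)
((0*(-1 + 3))*5)*(-118 + c) = ((0*(-1 + 3))*5)*(-118 + 28/27) = ((0*2)*5)*(-3158/27) = (0*5)*(-3158/27) = 0*(-3158/27) = 0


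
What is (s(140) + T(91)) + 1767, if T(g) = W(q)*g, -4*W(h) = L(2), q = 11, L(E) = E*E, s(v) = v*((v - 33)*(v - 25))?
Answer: 1724376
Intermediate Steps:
s(v) = v*(-33 + v)*(-25 + v) (s(v) = v*((-33 + v)*(-25 + v)) = v*(-33 + v)*(-25 + v))
L(E) = E²
W(h) = -1 (W(h) = -¼*2² = -¼*4 = -1)
T(g) = -g
(s(140) + T(91)) + 1767 = (140*(825 + 140² - 58*140) - 1*91) + 1767 = (140*(825 + 19600 - 8120) - 91) + 1767 = (140*12305 - 91) + 1767 = (1722700 - 91) + 1767 = 1722609 + 1767 = 1724376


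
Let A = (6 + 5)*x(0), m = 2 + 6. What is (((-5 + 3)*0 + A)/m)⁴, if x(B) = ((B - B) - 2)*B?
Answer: 0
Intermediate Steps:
x(B) = -2*B (x(B) = (0 - 2)*B = -2*B)
m = 8
A = 0 (A = (6 + 5)*(-2*0) = 11*0 = 0)
(((-5 + 3)*0 + A)/m)⁴ = (((-5 + 3)*0 + 0)/8)⁴ = ((-2*0 + 0)*(⅛))⁴ = ((0 + 0)*(⅛))⁴ = (0*(⅛))⁴ = 0⁴ = 0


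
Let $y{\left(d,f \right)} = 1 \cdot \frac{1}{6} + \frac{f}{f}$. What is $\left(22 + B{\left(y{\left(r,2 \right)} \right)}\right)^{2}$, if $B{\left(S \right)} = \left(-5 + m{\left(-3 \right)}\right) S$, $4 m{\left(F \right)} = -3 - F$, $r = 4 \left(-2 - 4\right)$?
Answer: $\frac{9409}{36} \approx 261.36$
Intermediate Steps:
$r = -24$ ($r = 4 \left(-6\right) = -24$)
$y{\left(d,f \right)} = \frac{7}{6}$ ($y{\left(d,f \right)} = 1 \cdot \frac{1}{6} + 1 = \frac{1}{6} + 1 = \frac{7}{6}$)
$m{\left(F \right)} = - \frac{3}{4} - \frac{F}{4}$ ($m{\left(F \right)} = \frac{-3 - F}{4} = - \frac{3}{4} - \frac{F}{4}$)
$B{\left(S \right)} = - 5 S$ ($B{\left(S \right)} = \left(-5 - 0\right) S = \left(-5 + \left(- \frac{3}{4} + \frac{3}{4}\right)\right) S = \left(-5 + 0\right) S = - 5 S$)
$\left(22 + B{\left(y{\left(r,2 \right)} \right)}\right)^{2} = \left(22 - \frac{35}{6}\right)^{2} = \left(\frac{97}{6}\right)^{2} = \frac{9409}{36}$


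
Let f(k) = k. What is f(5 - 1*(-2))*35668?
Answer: 249676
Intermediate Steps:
f(5 - 1*(-2))*35668 = (5 - 1*(-2))*35668 = (5 + 2)*35668 = 7*35668 = 249676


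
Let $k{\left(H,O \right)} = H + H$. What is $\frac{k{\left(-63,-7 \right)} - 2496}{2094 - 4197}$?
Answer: $\frac{874}{701} \approx 1.2468$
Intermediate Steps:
$k{\left(H,O \right)} = 2 H$
$\frac{k{\left(-63,-7 \right)} - 2496}{2094 - 4197} = \frac{2 \left(-63\right) - 2496}{2094 - 4197} = \frac{-126 - 2496}{-2103} = \left(-2622\right) \left(- \frac{1}{2103}\right) = \frac{874}{701}$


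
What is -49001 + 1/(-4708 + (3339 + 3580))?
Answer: -108341210/2211 ≈ -49001.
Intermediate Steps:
-49001 + 1/(-4708 + (3339 + 3580)) = -49001 + 1/(-4708 + 6919) = -49001 + 1/2211 = -108341210/2211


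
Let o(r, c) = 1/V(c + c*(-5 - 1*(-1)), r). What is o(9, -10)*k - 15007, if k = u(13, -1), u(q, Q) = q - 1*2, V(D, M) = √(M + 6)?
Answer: -15007 + 11*√15/15 ≈ -15004.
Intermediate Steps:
V(D, M) = √(6 + M)
u(q, Q) = -2 + q (u(q, Q) = q - 2 = -2 + q)
o(r, c) = (6 + r)^(-½) (o(r, c) = 1/(√(6 + r)) = (6 + r)^(-½))
k = 11 (k = -2 + 13 = 11)
o(9, -10)*k - 15007 = 11/√(6 + 9) - 15007 = 11/√15 - 15007 = (√15/15)*11 - 15007 = 11*√15/15 - 15007 = -15007 + 11*√15/15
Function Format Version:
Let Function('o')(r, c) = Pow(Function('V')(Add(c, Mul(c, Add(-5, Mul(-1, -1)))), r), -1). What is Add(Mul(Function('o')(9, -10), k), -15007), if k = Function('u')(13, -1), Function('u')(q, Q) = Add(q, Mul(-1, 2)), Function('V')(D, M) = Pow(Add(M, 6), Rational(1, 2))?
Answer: Add(-15007, Mul(Rational(11, 15), Pow(15, Rational(1, 2)))) ≈ -15004.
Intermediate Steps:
Function('V')(D, M) = Pow(Add(6, M), Rational(1, 2))
Function('u')(q, Q) = Add(-2, q) (Function('u')(q, Q) = Add(q, -2) = Add(-2, q))
Function('o')(r, c) = Pow(Add(6, r), Rational(-1, 2)) (Function('o')(r, c) = Pow(Pow(Add(6, r), Rational(1, 2)), -1) = Pow(Add(6, r), Rational(-1, 2)))
k = 11 (k = Add(-2, 13) = 11)
Add(Mul(Function('o')(9, -10), k), -15007) = Add(Mul(Pow(Add(6, 9), Rational(-1, 2)), 11), -15007) = Add(Mul(Pow(15, Rational(-1, 2)), 11), -15007) = Add(Mul(Mul(Rational(1, 15), Pow(15, Rational(1, 2))), 11), -15007) = Add(Mul(Rational(11, 15), Pow(15, Rational(1, 2))), -15007) = Add(-15007, Mul(Rational(11, 15), Pow(15, Rational(1, 2))))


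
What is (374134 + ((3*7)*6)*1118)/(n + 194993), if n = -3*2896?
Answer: 515002/186305 ≈ 2.7643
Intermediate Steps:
n = -8688
(374134 + ((3*7)*6)*1118)/(n + 194993) = (374134 + ((3*7)*6)*1118)/(-8688 + 194993) = (374134 + (21*6)*1118)/186305 = (374134 + 126*1118)*(1/186305) = (374134 + 140868)*(1/186305) = 515002*(1/186305) = 515002/186305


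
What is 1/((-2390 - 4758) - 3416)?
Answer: -1/10564 ≈ -9.4661e-5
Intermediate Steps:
1/((-2390 - 4758) - 3416) = 1/(-7148 - 3416) = 1/(-10564) = -1/10564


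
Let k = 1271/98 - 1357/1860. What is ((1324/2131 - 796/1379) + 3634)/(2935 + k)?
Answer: 139042923417720/112764961532659 ≈ 1.2330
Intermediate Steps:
k = 1115537/91140 (k = 1271*(1/98) - 1357*1/1860 = 1271/98 - 1357/1860 = 1115537/91140 ≈ 12.240)
((1324/2131 - 796/1379) + 3634)/(2935 + k) = ((1324/2131 - 796/1379) + 3634)/(2935 + 1115537/91140) = ((1324*(1/2131) - 796*1/1379) + 3634)/(268611437/91140) = ((1324/2131 - 796/1379) + 3634)*(91140/268611437) = (129520/2938649 + 3634)*(91140/268611437) = (10679179986/2938649)*(91140/268611437) = 139042923417720/112764961532659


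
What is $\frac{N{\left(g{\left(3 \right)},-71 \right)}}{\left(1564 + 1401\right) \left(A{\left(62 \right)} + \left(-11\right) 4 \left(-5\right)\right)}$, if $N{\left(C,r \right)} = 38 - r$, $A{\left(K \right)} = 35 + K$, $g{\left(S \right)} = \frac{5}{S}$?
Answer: $\frac{109}{939905} \approx 0.00011597$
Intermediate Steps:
$\frac{N{\left(g{\left(3 \right)},-71 \right)}}{\left(1564 + 1401\right) \left(A{\left(62 \right)} + \left(-11\right) 4 \left(-5\right)\right)} = \frac{38 - -71}{\left(1564 + 1401\right) \left(\left(35 + 62\right) + \left(-11\right) 4 \left(-5\right)\right)} = \frac{38 + 71}{2965 \left(97 - -220\right)} = \frac{109}{2965 \left(97 + 220\right)} = \frac{109}{2965 \cdot 317} = \frac{109}{939905}$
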